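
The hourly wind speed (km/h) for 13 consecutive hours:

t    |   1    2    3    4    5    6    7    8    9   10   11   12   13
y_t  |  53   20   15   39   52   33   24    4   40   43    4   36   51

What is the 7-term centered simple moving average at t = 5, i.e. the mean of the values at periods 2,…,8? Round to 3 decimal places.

Sum of periods 2–8: 20 + 15 + 39 + 52 + 33 + 24 + 4 = 187
Divide by 7: 187 / 7 = 26.714

26.714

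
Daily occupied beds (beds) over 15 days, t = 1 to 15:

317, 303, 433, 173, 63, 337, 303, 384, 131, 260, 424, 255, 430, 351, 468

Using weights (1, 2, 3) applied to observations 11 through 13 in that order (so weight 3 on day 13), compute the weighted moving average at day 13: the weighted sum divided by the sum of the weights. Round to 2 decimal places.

370.67

Weighted sum: 1·424 + 2·255 + 3·430 = 424 + 510 + 1290 = 2224
Weight total: 1 + 2 + 3 = 6
WMA = 2224 / 6 = 370.67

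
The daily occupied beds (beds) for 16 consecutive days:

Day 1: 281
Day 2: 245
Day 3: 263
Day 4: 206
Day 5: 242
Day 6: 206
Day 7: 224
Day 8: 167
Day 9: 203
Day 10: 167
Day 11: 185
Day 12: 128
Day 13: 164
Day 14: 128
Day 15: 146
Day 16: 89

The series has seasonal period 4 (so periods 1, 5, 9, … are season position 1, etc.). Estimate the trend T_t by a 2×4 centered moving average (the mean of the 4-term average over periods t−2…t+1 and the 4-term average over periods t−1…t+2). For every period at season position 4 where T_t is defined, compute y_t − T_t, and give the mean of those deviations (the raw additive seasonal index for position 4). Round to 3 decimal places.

Season position 4 occurs at t = 4, 8, 12 (where T_t is defined).
t=4: T_4 = 234.12500; y_4 − T_4 = 206 − 234.12500 = -28.12500
t=8: T_8 = 195.12500; y_8 − T_8 = 167 − 195.12500 = -28.12500
t=12: T_12 = 156.12500; y_12 − T_12 = 128 − 156.12500 = -28.12500
Mean deviation: (-28.12500 + -28.12500 + -28.12500) / 3 = -28.125

-28.125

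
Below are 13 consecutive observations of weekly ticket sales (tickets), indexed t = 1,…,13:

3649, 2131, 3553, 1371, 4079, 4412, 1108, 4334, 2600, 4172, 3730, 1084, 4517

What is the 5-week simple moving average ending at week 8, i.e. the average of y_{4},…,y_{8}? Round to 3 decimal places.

Sum of periods 4–8: 1371 + 4079 + 4412 + 1108 + 4334 = 15304
Divide by 5: 15304 / 5 = 3060.800

3060.800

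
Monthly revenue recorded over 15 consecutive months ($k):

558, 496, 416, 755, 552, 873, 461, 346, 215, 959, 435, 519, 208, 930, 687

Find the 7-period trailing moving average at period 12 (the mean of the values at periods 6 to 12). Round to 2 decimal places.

544.00

Sum of periods 6–12: 873 + 461 + 346 + 215 + 959 + 435 + 519 = 3808
Divide by 7: 3808 / 7 = 544.00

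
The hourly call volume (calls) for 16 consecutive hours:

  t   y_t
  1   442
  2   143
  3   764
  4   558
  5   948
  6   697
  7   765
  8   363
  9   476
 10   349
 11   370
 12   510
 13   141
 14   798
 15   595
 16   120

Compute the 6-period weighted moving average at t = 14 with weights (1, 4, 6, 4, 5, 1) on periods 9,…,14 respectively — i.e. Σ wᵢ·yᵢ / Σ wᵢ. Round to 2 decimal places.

363.57

Weighted sum: 1·476 + 4·349 + 6·370 + 4·510 + 5·141 + 1·798 = 476 + 1396 + 2220 + 2040 + 705 + 798 = 7635
Weight total: 1 + 4 + 6 + 4 + 5 + 1 = 21
WMA = 7635 / 21 = 363.57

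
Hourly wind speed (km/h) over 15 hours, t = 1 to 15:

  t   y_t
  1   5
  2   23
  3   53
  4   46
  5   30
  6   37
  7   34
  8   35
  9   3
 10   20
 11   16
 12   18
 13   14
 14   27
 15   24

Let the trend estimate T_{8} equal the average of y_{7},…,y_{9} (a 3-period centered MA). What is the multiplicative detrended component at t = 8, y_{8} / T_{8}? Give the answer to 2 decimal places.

Trend T_8 = (34 + 35 + 3) / 3 = 72/3 = 24.0000
Ratio to trend: 35 / 24.0000 = 1.46

1.46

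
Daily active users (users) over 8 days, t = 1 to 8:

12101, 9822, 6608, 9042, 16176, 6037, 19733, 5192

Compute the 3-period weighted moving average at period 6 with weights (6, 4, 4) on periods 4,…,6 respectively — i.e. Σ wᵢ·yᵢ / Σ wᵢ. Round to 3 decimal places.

10221.714

Weighted sum: 6·9042 + 4·16176 + 4·6037 = 54252 + 64704 + 24148 = 143104
Weight total: 6 + 4 + 4 = 14
WMA = 143104 / 14 = 10221.714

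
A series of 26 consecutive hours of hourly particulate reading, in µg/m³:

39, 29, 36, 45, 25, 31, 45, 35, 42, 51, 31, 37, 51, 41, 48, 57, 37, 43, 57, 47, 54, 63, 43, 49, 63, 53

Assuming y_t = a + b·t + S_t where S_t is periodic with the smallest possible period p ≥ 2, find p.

6

First differences y_{t+1} − y_t: -10, 7, 9, -20, 6, 14, -10, 7, 9, -20, 6, 14, -10, 7, …
The difference pattern repeats every 6 terms and not for any smaller step, so p = 6.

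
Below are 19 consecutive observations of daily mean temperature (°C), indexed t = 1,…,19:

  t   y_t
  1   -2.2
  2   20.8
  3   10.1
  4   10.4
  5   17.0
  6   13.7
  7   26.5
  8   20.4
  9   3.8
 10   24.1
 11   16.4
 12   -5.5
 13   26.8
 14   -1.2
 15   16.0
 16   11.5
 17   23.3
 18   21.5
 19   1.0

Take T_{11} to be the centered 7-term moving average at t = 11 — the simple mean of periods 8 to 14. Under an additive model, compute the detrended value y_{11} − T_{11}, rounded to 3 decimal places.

Trend T_11 = (20.4 + 3.8 + 24.1 + 16.4 + (-5.5) + 26.8 + (-1.2)) / 7 = 84.8/7 = 12.11429
Detrended value: 16.4 − 12.11429 = 4.286

4.286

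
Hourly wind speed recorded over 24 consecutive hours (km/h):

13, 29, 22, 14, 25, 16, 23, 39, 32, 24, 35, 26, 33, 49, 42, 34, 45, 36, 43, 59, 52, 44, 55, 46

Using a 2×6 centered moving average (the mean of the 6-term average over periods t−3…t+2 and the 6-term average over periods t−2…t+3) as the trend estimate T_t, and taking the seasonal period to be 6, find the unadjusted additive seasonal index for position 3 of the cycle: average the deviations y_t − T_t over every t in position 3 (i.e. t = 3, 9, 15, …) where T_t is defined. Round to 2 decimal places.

3.00

Season position 3 occurs at t = 9, 15, 21 (where T_t is defined).
t=9: T_9 = 29.0000; y_9 − T_9 = 32 − 29.0000 = 3.0000
t=15: T_15 = 39.0000; y_15 − T_15 = 42 − 39.0000 = 3.0000
t=21: T_21 = 49.0000; y_21 − T_21 = 52 − 49.0000 = 3.0000
Mean deviation: (3.0000 + 3.0000 + 3.0000) / 3 = 3.00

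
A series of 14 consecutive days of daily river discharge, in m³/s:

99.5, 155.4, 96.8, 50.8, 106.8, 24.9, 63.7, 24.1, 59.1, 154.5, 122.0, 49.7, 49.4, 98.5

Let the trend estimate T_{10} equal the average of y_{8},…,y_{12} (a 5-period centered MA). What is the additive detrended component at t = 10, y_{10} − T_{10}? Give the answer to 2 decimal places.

72.62

Trend T_10 = (24.1 + 59.1 + 154.5 + 122.0 + 49.7) / 5 = 409.4/5 = 81.8800
Detrended value: 154.5 − 81.8800 = 72.62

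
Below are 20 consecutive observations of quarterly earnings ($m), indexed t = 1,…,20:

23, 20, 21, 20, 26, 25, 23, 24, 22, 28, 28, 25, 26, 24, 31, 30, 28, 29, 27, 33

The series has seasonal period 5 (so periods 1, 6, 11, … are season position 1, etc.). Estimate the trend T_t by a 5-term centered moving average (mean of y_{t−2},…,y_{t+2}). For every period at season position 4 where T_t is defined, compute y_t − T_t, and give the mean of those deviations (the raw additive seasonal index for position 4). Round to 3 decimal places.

-2.867

Season position 4 occurs at t = 4, 9, 14 (where T_t is defined).
t=4: T_4 = 22.40000; y_4 − T_4 = 20 − 22.40000 = -2.40000
t=9: T_9 = 25.00000; y_9 − T_9 = 22 − 25.00000 = -3.00000
t=14: T_14 = 27.20000; y_14 − T_14 = 24 − 27.20000 = -3.20000
Mean deviation: (-2.40000 + -3.00000 + -3.20000) / 3 = -2.867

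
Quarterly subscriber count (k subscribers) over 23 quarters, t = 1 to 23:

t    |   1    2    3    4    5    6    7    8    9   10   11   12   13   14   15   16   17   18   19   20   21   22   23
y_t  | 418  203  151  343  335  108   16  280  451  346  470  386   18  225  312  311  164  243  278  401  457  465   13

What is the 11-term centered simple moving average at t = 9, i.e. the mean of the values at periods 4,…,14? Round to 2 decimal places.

Sum of periods 4–14: 343 + 335 + 108 + 16 + 280 + 451 + 346 + 470 + 386 + 18 + 225 = 2978
Divide by 11: 2978 / 11 = 270.73

270.73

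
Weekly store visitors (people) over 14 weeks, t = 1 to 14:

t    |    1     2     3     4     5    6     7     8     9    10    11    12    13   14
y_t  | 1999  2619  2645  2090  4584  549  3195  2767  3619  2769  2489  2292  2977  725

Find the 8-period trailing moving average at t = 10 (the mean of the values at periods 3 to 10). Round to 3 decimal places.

2777.250

Sum of periods 3–10: 2645 + 2090 + 4584 + 549 + 3195 + 2767 + 3619 + 2769 = 22218
Divide by 8: 22218 / 8 = 2777.250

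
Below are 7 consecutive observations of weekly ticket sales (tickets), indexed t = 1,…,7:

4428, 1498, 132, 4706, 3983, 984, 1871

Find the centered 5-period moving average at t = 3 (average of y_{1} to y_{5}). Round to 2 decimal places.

2949.40

Sum of periods 1–5: 4428 + 1498 + 132 + 4706 + 3983 = 14747
Divide by 5: 14747 / 5 = 2949.40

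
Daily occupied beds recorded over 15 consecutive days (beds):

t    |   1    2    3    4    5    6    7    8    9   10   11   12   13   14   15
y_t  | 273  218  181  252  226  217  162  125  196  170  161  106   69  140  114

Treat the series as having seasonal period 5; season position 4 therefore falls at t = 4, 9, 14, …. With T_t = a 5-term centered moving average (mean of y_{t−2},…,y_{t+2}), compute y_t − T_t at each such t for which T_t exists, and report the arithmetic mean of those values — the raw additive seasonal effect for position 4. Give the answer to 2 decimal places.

Season position 4 occurs at t = 4, 9 (where T_t is defined).
t=4: T_4 = 218.8000; y_4 − T_4 = 252 − 218.8000 = 33.2000
t=9: T_9 = 162.8000; y_9 − T_9 = 196 − 162.8000 = 33.2000
Mean deviation: (33.2000 + 33.2000) / 2 = 33.20

33.20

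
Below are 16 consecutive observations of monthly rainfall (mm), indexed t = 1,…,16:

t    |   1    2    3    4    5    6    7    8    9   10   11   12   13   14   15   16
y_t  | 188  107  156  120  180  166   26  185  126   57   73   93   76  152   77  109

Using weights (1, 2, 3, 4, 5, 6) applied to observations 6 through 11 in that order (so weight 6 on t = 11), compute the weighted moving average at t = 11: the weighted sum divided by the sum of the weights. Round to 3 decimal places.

Weighted sum: 1·166 + 2·26 + 3·185 + 4·126 + 5·57 + 6·73 = 166 + 52 + 555 + 504 + 285 + 438 = 2000
Weight total: 1 + 2 + 3 + 4 + 5 + 6 = 21
WMA = 2000 / 21 = 95.238

95.238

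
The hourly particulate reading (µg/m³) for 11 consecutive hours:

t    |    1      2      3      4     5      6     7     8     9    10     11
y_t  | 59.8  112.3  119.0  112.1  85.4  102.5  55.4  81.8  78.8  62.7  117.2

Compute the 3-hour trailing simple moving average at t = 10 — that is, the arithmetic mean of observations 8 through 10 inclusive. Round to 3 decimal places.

74.433

Sum of periods 8–10: 81.8 + 78.8 + 62.7 = 223.3
Divide by 3: 223.3 / 3 = 74.433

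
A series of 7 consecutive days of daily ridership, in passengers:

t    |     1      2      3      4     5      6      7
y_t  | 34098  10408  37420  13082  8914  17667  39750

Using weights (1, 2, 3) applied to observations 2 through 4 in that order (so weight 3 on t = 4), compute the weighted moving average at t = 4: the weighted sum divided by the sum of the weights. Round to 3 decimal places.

20749.000

Weighted sum: 1·10408 + 2·37420 + 3·13082 = 10408 + 74840 + 39246 = 124494
Weight total: 1 + 2 + 3 = 6
WMA = 124494 / 6 = 20749.000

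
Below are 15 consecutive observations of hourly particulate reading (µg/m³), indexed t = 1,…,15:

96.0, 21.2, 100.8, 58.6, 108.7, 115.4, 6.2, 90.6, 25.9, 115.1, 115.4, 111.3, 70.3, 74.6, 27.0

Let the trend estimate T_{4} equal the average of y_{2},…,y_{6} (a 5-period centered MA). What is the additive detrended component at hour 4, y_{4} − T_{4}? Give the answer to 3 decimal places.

Trend T_4 = (21.2 + 100.8 + 58.6 + 108.7 + 115.4) / 5 = 404.7/5 = 80.94000
Detrended value: 58.6 − 80.94000 = -22.340

-22.340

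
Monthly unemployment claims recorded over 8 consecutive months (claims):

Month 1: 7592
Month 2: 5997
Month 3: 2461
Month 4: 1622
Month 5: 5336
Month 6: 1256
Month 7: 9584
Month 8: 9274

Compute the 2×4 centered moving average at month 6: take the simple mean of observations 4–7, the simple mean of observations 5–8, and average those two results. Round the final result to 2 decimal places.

5406.00

Sum over 4–7: 1622 + 5336 + 1256 + 9584 = 17798
Sum over 5–8: 5336 + 1256 + 9584 + 9274 = 25450
CMA at t=6 = (17798 + 25450) / (2·4) = 43248 / 8 = 5406.00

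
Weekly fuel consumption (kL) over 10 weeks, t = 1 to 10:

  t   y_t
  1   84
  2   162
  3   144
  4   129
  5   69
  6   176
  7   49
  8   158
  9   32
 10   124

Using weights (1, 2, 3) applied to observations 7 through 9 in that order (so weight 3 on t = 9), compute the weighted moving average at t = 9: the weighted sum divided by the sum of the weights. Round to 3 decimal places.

Weighted sum: 1·49 + 2·158 + 3·32 = 49 + 316 + 96 = 461
Weight total: 1 + 2 + 3 = 6
WMA = 461 / 6 = 76.833

76.833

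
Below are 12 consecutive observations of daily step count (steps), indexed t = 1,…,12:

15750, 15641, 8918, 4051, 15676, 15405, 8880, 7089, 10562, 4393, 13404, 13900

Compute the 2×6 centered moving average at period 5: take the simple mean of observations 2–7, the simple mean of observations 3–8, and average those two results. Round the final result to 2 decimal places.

Sum over 2–7: 15641 + 8918 + 4051 + 15676 + 15405 + 8880 = 68571
Sum over 3–8: 8918 + 4051 + 15676 + 15405 + 8880 + 7089 = 60019
CMA at t=5 = (68571 + 60019) / (2·6) = 128590 / 12 = 10715.83

10715.83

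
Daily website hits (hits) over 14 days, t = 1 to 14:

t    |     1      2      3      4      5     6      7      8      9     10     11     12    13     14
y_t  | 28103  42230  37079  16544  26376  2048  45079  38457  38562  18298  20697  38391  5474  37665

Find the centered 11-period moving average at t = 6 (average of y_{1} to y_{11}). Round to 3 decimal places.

28497.545

Sum of periods 1–11: 28103 + 42230 + 37079 + 16544 + 26376 + 2048 + 45079 + 38457 + 38562 + 18298 + 20697 = 313473
Divide by 11: 313473 / 11 = 28497.545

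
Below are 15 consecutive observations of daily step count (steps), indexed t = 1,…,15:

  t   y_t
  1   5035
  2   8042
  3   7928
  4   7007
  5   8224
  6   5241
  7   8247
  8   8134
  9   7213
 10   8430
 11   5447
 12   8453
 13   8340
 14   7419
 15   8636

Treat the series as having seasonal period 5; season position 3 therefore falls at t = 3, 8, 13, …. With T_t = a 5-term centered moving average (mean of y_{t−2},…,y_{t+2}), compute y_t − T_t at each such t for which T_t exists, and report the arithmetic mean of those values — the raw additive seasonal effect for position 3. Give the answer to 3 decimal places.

680.933

Season position 3 occurs at t = 3, 8, 13 (where T_t is defined).
t=3: T_3 = 7247.20000; y_3 − T_3 = 7928 − 7247.20000 = 680.80000
t=8: T_8 = 7453.00000; y_8 − T_8 = 8134 − 7453.00000 = 681.00000
t=13: T_13 = 7659.00000; y_13 − T_13 = 8340 − 7659.00000 = 681.00000
Mean deviation: (680.80000 + 681.00000 + 681.00000) / 3 = 680.933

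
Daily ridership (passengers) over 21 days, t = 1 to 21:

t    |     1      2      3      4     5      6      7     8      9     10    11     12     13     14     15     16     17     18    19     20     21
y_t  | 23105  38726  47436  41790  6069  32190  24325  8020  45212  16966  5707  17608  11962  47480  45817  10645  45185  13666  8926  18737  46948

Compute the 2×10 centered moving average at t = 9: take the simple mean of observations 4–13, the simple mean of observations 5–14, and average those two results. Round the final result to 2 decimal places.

Sum over 4–13: 41790 + 6069 + 32190 + 24325 + 8020 + 45212 + 16966 + 5707 + 17608 + 11962 = 209849
Sum over 5–14: 6069 + 32190 + 24325 + 8020 + 45212 + 16966 + 5707 + 17608 + 11962 + 47480 = 215539
CMA at t=9 = (209849 + 215539) / (2·10) = 425388 / 20 = 21269.40

21269.40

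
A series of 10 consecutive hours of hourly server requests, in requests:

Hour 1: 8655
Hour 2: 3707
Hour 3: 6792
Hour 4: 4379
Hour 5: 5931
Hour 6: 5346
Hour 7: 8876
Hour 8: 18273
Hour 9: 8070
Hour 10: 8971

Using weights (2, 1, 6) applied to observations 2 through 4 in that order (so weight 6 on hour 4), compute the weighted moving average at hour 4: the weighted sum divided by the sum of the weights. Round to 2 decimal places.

4497.78

Weighted sum: 2·3707 + 1·6792 + 6·4379 = 7414 + 6792 + 26274 = 40480
Weight total: 2 + 1 + 6 = 9
WMA = 40480 / 9 = 4497.78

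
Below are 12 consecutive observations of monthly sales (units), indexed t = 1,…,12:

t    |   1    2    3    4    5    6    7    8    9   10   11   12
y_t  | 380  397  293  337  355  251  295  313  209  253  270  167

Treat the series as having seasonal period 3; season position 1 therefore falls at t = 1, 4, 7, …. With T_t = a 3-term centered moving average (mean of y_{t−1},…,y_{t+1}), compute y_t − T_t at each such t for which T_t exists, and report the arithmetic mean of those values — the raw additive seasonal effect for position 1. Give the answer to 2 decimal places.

Season position 1 occurs at t = 4, 7, 10 (where T_t is defined).
t=4: T_4 = 328.3333; y_4 − T_4 = 337 − 328.3333 = 8.6667
t=7: T_7 = 286.3333; y_7 − T_7 = 295 − 286.3333 = 8.6667
t=10: T_10 = 244.0000; y_10 − T_10 = 253 − 244.0000 = 9.0000
Mean deviation: (8.6667 + 8.6667 + 9.0000) / 3 = 8.78

8.78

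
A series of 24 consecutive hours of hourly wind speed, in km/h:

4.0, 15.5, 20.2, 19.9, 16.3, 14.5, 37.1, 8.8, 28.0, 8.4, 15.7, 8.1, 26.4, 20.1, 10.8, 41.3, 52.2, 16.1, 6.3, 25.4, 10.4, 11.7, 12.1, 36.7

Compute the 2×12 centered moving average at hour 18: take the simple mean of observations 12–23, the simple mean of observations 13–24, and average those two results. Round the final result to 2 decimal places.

Sum over 12–23: 8.1 + 26.4 + 20.1 + 10.8 + 41.3 + 52.2 + 16.1 + 6.3 + 25.4 + 10.4 + 11.7 + 12.1 = 240.9
Sum over 13–24: 26.4 + 20.1 + 10.8 + 41.3 + 52.2 + 16.1 + 6.3 + 25.4 + 10.4 + 11.7 + 12.1 + 36.7 = 269.5
CMA at t=18 = (240.9 + 269.5) / (2·12) = 510.4 / 24 = 21.27

21.27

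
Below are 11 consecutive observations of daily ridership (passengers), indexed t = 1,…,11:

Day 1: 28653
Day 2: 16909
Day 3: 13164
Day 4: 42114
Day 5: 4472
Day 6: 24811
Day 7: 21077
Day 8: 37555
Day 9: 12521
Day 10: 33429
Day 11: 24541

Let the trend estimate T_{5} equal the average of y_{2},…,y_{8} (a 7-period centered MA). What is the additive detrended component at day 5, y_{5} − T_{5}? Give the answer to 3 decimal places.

-18399.714

Trend T_5 = (16909 + 13164 + 42114 + 4472 + 24811 + 21077 + 37555) / 7 = 160102/7 = 22871.71429
Detrended value: 4472 − 22871.71429 = -18399.714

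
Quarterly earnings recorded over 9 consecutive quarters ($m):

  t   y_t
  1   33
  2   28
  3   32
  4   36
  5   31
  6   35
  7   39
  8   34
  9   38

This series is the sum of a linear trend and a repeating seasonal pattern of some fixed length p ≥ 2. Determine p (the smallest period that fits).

3

First differences y_{t+1} − y_t: -5, 4, 4, -5, 4, 4, -5, 4, …
The difference pattern repeats every 3 terms and not for any smaller step, so p = 3.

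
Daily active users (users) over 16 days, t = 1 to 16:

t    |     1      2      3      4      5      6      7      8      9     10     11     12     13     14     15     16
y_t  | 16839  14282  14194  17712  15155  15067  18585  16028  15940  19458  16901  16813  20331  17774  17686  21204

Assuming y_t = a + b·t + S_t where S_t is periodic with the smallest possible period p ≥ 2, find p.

3

First differences y_{t+1} − y_t: -2557, -88, 3518, -2557, -88, 3518, -2557, -88, …
The difference pattern repeats every 3 terms and not for any smaller step, so p = 3.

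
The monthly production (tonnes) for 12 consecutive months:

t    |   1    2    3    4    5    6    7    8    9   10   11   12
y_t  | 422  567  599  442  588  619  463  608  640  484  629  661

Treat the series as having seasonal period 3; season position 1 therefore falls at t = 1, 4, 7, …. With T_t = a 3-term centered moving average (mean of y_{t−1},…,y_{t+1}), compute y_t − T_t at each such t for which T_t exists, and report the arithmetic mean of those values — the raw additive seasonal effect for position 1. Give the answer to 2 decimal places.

Season position 1 occurs at t = 4, 7, 10 (where T_t is defined).
t=4: T_4 = 543.0000; y_4 − T_4 = 442 − 543.0000 = -101.0000
t=7: T_7 = 563.3333; y_7 − T_7 = 463 − 563.3333 = -100.3333
t=10: T_10 = 584.3333; y_10 − T_10 = 484 − 584.3333 = -100.3333
Mean deviation: (-101.0000 + -100.3333 + -100.3333) / 3 = -100.56

-100.56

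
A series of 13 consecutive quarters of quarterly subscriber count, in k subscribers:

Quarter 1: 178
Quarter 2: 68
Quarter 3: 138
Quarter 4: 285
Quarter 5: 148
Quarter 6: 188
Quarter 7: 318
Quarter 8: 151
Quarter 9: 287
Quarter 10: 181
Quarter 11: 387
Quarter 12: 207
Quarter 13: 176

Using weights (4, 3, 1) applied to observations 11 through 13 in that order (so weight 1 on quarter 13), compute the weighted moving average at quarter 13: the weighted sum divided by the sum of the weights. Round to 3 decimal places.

293.125

Weighted sum: 4·387 + 3·207 + 1·176 = 1548 + 621 + 176 = 2345
Weight total: 4 + 3 + 1 = 8
WMA = 2345 / 8 = 293.125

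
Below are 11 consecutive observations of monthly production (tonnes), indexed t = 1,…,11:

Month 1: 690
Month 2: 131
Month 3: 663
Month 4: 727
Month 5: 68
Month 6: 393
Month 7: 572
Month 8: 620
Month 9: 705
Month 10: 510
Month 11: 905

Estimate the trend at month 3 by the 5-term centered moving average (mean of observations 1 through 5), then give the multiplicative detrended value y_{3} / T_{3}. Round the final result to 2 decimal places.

Trend T_3 = (690 + 131 + 663 + 727 + 68) / 5 = 2279/5 = 455.8000
Ratio to trend: 663 / 455.8000 = 1.45

1.45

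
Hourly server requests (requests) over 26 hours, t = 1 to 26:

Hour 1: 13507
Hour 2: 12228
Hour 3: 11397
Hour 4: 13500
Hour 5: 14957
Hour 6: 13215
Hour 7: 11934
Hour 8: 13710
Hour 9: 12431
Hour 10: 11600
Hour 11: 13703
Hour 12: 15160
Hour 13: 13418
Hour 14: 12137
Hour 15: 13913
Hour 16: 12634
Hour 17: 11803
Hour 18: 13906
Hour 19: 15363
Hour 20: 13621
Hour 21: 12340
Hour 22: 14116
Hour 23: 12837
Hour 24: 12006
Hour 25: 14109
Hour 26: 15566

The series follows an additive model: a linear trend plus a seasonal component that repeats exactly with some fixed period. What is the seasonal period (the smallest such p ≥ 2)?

First differences y_{t+1} − y_t: -1279, -831, 2103, 1457, -1742, -1281, 1776, -1279, -831, 2103, 1457, -1742, -1281, 1776, -1279, -831, …
The difference pattern repeats every 7 terms and not for any smaller step, so p = 7.

7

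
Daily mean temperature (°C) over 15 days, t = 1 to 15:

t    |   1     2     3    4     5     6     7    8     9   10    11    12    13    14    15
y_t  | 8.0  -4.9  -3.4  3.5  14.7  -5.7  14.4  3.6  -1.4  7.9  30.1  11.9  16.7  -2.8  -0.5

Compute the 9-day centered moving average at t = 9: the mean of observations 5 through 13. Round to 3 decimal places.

10.244

Sum of periods 5–13: 14.7 + (-5.7) + 14.4 + 3.6 + (-1.4) + 7.9 + 30.1 + 11.9 + 16.7 = 92.2
Divide by 9: 92.2 / 9 = 10.244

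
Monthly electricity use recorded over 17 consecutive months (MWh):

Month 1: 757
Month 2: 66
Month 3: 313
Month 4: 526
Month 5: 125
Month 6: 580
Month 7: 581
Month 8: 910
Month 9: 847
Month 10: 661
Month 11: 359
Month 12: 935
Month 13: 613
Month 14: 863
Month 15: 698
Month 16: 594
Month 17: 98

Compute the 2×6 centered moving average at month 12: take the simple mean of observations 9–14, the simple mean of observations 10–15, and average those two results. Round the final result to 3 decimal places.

700.583

Sum over 9–14: 847 + 661 + 359 + 935 + 613 + 863 = 4278
Sum over 10–15: 661 + 359 + 935 + 613 + 863 + 698 = 4129
CMA at t=12 = (4278 + 4129) / (2·6) = 8407 / 12 = 700.583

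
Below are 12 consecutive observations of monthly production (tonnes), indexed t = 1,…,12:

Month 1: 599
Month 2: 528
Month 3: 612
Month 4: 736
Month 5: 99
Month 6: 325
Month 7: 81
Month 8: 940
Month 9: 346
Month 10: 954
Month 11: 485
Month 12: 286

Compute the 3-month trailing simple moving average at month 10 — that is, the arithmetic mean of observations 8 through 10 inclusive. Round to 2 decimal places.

746.67

Sum of periods 8–10: 940 + 346 + 954 = 2240
Divide by 3: 2240 / 3 = 746.67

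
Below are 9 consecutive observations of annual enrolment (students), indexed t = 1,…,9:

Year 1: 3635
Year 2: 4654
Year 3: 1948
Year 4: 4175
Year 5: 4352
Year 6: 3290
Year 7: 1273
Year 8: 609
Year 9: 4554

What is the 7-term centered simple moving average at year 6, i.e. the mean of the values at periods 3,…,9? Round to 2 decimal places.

2885.86

Sum of periods 3–9: 1948 + 4175 + 4352 + 3290 + 1273 + 609 + 4554 = 20201
Divide by 7: 20201 / 7 = 2885.86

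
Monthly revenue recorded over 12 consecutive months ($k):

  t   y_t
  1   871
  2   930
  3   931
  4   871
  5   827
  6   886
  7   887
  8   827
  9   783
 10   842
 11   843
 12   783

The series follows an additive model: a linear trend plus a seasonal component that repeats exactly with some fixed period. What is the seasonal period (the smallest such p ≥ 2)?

First differences y_{t+1} − y_t: 59, 1, -60, -44, 59, 1, -60, -44, 59, 1, …
The difference pattern repeats every 4 terms and not for any smaller step, so p = 4.

4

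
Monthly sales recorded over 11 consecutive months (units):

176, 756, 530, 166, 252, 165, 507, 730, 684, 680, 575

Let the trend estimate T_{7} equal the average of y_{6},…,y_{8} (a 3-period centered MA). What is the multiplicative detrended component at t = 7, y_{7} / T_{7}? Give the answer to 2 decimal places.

Trend T_7 = (165 + 507 + 730) / 3 = 1402/3 = 467.3333
Ratio to trend: 507 / 467.3333 = 1.08

1.08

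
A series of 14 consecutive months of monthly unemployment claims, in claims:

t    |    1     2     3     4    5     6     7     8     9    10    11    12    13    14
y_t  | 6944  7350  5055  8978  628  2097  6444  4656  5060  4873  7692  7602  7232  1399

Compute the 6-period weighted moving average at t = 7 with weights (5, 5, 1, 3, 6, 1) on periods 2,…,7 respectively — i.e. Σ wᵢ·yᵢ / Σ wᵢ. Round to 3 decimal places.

4376.810

Weighted sum: 5·7350 + 5·5055 + 1·8978 + 3·628 + 6·2097 + 1·6444 = 36750 + 25275 + 8978 + 1884 + 12582 + 6444 = 91913
Weight total: 5 + 5 + 1 + 3 + 6 + 1 = 21
WMA = 91913 / 21 = 4376.810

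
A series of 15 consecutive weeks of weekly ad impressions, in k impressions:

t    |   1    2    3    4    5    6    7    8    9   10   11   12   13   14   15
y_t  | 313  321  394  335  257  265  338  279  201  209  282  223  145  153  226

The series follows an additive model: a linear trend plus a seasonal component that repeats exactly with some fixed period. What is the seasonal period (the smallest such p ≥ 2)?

4

First differences y_{t+1} − y_t: 8, 73, -59, -78, 8, 73, -59, -78, 8, 73, …
The difference pattern repeats every 4 terms and not for any smaller step, so p = 4.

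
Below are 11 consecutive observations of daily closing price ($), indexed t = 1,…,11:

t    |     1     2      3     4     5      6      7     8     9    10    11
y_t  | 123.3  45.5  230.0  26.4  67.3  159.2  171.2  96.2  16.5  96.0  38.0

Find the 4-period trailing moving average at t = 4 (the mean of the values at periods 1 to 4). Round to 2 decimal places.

106.30

Sum of periods 1–4: 123.3 + 45.5 + 230.0 + 26.4 = 425.2
Divide by 4: 425.2 / 4 = 106.30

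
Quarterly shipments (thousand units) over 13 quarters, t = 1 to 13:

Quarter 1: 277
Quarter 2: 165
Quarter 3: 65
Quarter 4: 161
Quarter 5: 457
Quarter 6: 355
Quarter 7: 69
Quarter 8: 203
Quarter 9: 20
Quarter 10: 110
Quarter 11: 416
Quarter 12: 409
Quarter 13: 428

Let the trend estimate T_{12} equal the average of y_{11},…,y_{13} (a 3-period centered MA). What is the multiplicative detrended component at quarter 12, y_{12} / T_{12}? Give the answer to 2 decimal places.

0.98

Trend T_12 = (416 + 409 + 428) / 3 = 1253/3 = 417.6667
Ratio to trend: 409 / 417.6667 = 0.98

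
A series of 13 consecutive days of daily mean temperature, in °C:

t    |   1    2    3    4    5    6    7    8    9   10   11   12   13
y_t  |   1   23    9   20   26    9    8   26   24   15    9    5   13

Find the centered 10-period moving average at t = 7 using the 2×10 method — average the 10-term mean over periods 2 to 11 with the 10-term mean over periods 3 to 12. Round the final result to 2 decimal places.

Sum over 2–11: 23 + 9 + 20 + 26 + 9 + 8 + 26 + 24 + 15 + 9 = 169
Sum over 3–12: 9 + 20 + 26 + 9 + 8 + 26 + 24 + 15 + 9 + 5 = 151
CMA at t=7 = (169 + 151) / (2·10) = 320 / 20 = 16.00

16.00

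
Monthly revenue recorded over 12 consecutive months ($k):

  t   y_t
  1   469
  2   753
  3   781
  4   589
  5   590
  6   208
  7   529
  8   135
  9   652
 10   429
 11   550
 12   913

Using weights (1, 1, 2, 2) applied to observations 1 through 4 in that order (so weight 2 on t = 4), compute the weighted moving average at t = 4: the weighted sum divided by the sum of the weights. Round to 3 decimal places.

660.333

Weighted sum: 1·469 + 1·753 + 2·781 + 2·589 = 469 + 753 + 1562 + 1178 = 3962
Weight total: 1 + 1 + 2 + 2 = 6
WMA = 3962 / 6 = 660.333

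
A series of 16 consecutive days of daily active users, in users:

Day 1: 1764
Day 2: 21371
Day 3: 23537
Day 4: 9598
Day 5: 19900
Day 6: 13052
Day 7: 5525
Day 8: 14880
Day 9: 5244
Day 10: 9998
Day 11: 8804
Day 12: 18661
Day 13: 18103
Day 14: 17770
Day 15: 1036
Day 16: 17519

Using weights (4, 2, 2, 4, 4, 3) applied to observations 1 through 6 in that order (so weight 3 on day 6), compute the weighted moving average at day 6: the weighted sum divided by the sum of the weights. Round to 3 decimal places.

13369.474

Weighted sum: 4·1764 + 2·21371 + 2·23537 + 4·9598 + 4·19900 + 3·13052 = 7056 + 42742 + 47074 + 38392 + 79600 + 39156 = 254020
Weight total: 4 + 2 + 2 + 4 + 4 + 3 = 19
WMA = 254020 / 19 = 13369.474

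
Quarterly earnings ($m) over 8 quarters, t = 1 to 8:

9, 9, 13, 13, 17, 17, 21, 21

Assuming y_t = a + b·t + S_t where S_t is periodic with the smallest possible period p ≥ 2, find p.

2

First differences y_{t+1} − y_t: 0, 4, 0, 4, 0, 4, …
The difference pattern repeats every 2 terms and not for any smaller step, so p = 2.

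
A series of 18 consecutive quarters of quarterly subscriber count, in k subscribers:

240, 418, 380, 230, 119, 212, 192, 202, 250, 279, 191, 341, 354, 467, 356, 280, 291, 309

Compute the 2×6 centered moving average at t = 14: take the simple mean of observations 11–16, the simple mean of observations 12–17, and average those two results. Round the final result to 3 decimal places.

Sum over 11–16: 191 + 341 + 354 + 467 + 356 + 280 = 1989
Sum over 12–17: 341 + 354 + 467 + 356 + 280 + 291 = 2089
CMA at t=14 = (1989 + 2089) / (2·6) = 4078 / 12 = 339.833

339.833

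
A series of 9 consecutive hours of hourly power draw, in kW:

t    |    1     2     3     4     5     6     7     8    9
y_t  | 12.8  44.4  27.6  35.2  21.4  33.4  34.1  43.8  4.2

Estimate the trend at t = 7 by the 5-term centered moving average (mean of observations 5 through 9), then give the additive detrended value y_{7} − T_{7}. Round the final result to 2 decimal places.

Trend T_7 = (21.4 + 33.4 + 34.1 + 43.8 + 4.2) / 5 = 136.9/5 = 27.3800
Detrended value: 34.1 − 27.3800 = 6.72

6.72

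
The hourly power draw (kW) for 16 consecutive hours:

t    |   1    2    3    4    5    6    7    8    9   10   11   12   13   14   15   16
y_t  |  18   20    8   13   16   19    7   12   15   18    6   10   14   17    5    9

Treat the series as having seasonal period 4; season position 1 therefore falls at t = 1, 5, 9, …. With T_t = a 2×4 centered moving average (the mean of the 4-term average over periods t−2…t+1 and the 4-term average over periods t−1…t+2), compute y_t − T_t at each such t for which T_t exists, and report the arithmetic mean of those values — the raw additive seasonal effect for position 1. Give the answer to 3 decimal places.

2.208

Season position 1 occurs at t = 5, 9, 13 (where T_t is defined).
t=5: T_5 = 13.87500; y_5 − T_5 = 16 − 13.87500 = 2.12500
t=9: T_9 = 12.87500; y_9 − T_9 = 15 − 12.87500 = 2.12500
t=13: T_13 = 11.62500; y_13 − T_13 = 14 − 11.62500 = 2.37500
Mean deviation: (2.12500 + 2.12500 + 2.37500) / 3 = 2.208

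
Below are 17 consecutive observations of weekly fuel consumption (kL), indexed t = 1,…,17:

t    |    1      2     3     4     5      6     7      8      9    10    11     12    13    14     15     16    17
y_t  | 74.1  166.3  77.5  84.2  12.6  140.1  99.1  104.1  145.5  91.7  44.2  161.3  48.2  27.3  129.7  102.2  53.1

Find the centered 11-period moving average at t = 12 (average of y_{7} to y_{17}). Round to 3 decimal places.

91.491

Sum of periods 7–17: 99.1 + 104.1 + 145.5 + 91.7 + 44.2 + 161.3 + 48.2 + 27.3 + 129.7 + 102.2 + 53.1 = 1006.4
Divide by 11: 1006.4 / 11 = 91.491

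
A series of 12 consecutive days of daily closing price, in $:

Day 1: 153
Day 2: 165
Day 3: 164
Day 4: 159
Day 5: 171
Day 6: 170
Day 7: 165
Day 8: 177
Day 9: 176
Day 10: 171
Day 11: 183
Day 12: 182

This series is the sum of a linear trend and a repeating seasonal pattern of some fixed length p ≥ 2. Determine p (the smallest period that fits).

3

First differences y_{t+1} − y_t: 12, -1, -5, 12, -1, -5, 12, -1, …
The difference pattern repeats every 3 terms and not for any smaller step, so p = 3.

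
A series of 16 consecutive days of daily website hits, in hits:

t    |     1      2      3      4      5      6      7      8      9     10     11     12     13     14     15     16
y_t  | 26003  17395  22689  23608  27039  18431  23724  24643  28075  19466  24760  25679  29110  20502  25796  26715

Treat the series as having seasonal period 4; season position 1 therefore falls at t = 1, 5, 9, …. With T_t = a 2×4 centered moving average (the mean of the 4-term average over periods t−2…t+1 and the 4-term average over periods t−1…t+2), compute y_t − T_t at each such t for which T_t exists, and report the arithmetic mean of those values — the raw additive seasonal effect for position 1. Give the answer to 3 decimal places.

3968.042

Season position 1 occurs at t = 5, 9, 13 (where T_t is defined).
t=5: T_5 = 23071.12500; y_5 − T_5 = 27039 − 23071.12500 = 3967.87500
t=9: T_9 = 24106.50000; y_9 − T_9 = 28075 − 24106.50000 = 3968.50000
t=13: T_13 = 25142.25000; y_13 − T_13 = 29110 − 25142.25000 = 3967.75000
Mean deviation: (3967.87500 + 3968.50000 + 3967.75000) / 3 = 3968.042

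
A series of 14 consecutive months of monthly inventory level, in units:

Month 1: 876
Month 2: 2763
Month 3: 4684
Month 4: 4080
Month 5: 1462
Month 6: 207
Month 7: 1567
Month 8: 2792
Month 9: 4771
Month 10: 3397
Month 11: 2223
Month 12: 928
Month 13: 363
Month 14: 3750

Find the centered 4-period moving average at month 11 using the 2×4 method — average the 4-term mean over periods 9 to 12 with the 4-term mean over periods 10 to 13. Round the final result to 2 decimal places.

2278.75

Sum over 9–12: 4771 + 3397 + 2223 + 928 = 11319
Sum over 10–13: 3397 + 2223 + 928 + 363 = 6911
CMA at t=11 = (11319 + 6911) / (2·4) = 18230 / 8 = 2278.75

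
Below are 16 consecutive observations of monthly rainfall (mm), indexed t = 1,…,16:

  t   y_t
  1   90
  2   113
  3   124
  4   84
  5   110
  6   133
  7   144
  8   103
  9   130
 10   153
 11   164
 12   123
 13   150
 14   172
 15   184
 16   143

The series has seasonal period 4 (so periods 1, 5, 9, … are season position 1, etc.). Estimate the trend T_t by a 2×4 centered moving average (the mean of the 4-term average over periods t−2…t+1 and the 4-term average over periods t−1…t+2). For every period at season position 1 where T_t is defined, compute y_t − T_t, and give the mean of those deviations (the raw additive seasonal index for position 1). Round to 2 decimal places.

-5.00

Season position 1 occurs at t = 5, 9, 13 (where T_t is defined).
t=5: T_5 = 115.2500; y_5 − T_5 = 110 − 115.2500 = -5.2500
t=9: T_9 = 135.0000; y_9 − T_9 = 130 − 135.0000 = -5.0000
t=13: T_13 = 154.7500; y_13 − T_13 = 150 − 154.7500 = -4.7500
Mean deviation: (-5.2500 + -5.0000 + -4.7500) / 3 = -5.00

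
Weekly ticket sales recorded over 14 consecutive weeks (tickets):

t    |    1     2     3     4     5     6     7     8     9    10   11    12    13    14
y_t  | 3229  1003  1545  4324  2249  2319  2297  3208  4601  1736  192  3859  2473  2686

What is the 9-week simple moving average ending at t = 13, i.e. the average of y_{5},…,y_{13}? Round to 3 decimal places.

Sum of periods 5–13: 2249 + 2319 + 2297 + 3208 + 4601 + 1736 + 192 + 3859 + 2473 = 22934
Divide by 9: 22934 / 9 = 2548.222

2548.222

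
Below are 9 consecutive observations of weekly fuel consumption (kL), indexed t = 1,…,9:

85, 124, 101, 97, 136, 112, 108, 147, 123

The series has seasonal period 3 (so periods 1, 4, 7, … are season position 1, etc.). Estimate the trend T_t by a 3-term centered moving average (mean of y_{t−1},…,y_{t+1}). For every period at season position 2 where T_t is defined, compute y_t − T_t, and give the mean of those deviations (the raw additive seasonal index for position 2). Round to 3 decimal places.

20.889

Season position 2 occurs at t = 2, 5, 8 (where T_t is defined).
t=2: T_2 = 103.33333; y_2 − T_2 = 124 − 103.33333 = 20.66667
t=5: T_5 = 115.00000; y_5 − T_5 = 136 − 115.00000 = 21.00000
t=8: T_8 = 126.00000; y_8 − T_8 = 147 − 126.00000 = 21.00000
Mean deviation: (20.66667 + 21.00000 + 21.00000) / 3 = 20.889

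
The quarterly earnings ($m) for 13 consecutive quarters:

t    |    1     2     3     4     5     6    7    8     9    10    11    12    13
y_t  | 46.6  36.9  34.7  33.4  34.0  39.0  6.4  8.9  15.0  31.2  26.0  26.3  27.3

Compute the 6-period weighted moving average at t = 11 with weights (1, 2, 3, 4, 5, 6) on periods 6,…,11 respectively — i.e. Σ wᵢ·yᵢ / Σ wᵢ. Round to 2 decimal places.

21.45

Weighted sum: 1·39.0 + 2·6.4 + 3·8.9 + 4·15.0 + 5·31.2 + 6·26.0 = 39.0 + 12.8 + 26.7 + 60.0 + 156.0 + 156.0 = 450.5
Weight total: 1 + 2 + 3 + 4 + 5 + 6 = 21
WMA = 450.5 / 21 = 21.45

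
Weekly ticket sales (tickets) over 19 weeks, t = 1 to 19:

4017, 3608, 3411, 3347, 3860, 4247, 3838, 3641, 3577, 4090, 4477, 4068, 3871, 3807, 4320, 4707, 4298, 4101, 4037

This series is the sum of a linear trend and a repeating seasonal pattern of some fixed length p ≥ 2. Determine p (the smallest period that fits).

5

First differences y_{t+1} − y_t: -409, -197, -64, 513, 387, -409, -197, -64, 513, 387, -409, -197, …
The difference pattern repeats every 5 terms and not for any smaller step, so p = 5.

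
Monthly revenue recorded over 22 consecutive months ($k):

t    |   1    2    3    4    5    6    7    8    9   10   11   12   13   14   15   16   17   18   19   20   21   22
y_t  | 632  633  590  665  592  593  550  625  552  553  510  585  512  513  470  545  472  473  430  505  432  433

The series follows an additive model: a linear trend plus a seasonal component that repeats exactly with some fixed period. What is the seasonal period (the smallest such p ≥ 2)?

First differences y_{t+1} − y_t: 1, -43, 75, -73, 1, -43, 75, -73, 1, -43, …
The difference pattern repeats every 4 terms and not for any smaller step, so p = 4.

4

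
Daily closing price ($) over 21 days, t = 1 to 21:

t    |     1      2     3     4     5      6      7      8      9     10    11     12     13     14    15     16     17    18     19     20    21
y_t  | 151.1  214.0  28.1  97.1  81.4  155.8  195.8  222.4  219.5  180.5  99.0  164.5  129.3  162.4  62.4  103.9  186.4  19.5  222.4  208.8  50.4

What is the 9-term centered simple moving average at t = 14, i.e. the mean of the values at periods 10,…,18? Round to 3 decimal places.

Sum of periods 10–18: 180.5 + 99.0 + 164.5 + 129.3 + 162.4 + 62.4 + 103.9 + 186.4 + 19.5 = 1107.9
Divide by 9: 1107.9 / 9 = 123.100

123.100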